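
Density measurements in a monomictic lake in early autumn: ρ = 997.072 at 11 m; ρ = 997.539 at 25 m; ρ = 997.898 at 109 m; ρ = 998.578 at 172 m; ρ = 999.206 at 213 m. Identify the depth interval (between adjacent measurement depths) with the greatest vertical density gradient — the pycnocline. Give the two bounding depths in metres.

Compute the density gradient over each adjacent pair:
  11–25 m: Δρ/Δz = 0.467/14 = 0.033 kg m⁻⁴
  25–109 m: Δρ/Δz = 0.359/84 = 4.3 × 10⁻³ kg m⁻⁴
  109–172 m: Δρ/Δz = 0.680/63 = 0.011 kg m⁻⁴
  172–213 m: Δρ/Δz = 0.628/41 = 0.015 kg m⁻⁴
The largest gradient is in the 11–25 m interval — the pycnocline.

11–25 m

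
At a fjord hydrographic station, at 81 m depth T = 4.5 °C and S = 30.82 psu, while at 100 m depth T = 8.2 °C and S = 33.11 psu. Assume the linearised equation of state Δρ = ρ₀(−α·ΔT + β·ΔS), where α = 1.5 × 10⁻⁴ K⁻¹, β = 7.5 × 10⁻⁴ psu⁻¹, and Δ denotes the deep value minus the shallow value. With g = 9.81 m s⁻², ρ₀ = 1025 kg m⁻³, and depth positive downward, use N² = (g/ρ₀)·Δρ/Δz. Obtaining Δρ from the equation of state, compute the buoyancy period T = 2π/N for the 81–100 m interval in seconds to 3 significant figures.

256 s

ΔT = +3.7 K, ΔS = +2.29 psu (deep − shallow).
Δρ/ρ₀ = −αΔT + βΔS = -5.55 × 10⁻⁴ + 1.7175 × 10⁻³ = 1.1625 × 10⁻³, so Δρ ≈ 1.192 kg m⁻³.
N² = (g/ρ₀)·Δρ/Δz = g·(Δρ/ρ₀)/Δz = 9.81 × 1.1625 × 10⁻³ / 19 = 6.0022 × 10⁻⁴ s⁻².
N = √(6.0022 × 10⁻⁴) = 0.024499 rad s⁻¹ → T = 2π/N = 256.47 s ≈ 256 s.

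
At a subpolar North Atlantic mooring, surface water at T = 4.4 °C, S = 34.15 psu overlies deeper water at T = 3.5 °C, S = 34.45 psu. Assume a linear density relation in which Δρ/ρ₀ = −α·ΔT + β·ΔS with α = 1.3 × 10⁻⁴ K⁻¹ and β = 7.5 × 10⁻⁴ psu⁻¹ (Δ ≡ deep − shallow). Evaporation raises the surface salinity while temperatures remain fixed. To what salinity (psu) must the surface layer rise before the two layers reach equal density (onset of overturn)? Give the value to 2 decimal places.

34.61 psu

Neutral buoyancy requires −α(T_deep − T_surf) + β(S_deep − S_surf′) = 0.
S_surf′ = S_deep − (α/β)·ΔT = 34.45 − (1.3 × 10⁻⁴/7.5 × 10⁻⁴)·(-0.9) = 34.6060 psu.
Increase required: 34.6060 − 34.15 = 0.4560 psu.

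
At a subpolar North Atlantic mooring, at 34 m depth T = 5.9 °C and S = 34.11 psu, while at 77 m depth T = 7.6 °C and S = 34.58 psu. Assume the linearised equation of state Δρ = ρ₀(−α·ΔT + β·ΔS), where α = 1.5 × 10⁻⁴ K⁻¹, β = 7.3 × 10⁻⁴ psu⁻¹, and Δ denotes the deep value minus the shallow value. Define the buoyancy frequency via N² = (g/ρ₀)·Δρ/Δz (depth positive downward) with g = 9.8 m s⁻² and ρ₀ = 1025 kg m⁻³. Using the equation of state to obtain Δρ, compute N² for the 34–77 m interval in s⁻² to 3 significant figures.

ΔT = +1.7 K, ΔS = +0.47 psu (deep − shallow).
Δρ/ρ₀ = −αΔT + βΔS = -2.55 × 10⁻⁴ + 3.431 × 10⁻⁴ = 8.81 × 10⁻⁵, so Δρ ≈ 0.09030 kg m⁻³.
N² = (g/ρ₀)·Δρ/Δz = g·(Δρ/ρ₀)/Δz = 9.8 × 8.81 × 10⁻⁵ / 43 = 2.0079 × 10⁻⁵ s⁻² ≈ 2.01 × 10⁻⁵ s⁻².

2.01 × 10⁻⁵ s⁻²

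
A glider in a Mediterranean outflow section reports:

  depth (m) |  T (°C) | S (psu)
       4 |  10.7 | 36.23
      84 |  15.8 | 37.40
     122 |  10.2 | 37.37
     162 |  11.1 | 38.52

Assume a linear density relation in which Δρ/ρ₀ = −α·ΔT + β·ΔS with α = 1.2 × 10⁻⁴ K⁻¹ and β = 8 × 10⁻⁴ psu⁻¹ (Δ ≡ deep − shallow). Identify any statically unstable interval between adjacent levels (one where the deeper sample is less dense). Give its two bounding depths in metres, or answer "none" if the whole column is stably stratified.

Evaluate Δρ/ρ₀ = −αΔT + βΔS across each adjacent pair:
  4–84 m: −αΔT+βΔS = −(1.2 × 10⁻⁴)(+5.1)+(8 × 10⁻⁴)(+1.17) = 3.2 × 10⁻⁴ → stable
  84–122 m: −αΔT+βΔS = −(1.2 × 10⁻⁴)(-5.6)+(8 × 10⁻⁴)(-0.03) = 6.5 × 10⁻⁴ → stable
  122–162 m: −αΔT+βΔS = −(1.2 × 10⁻⁴)(+0.9)+(8 × 10⁻⁴)(+1.15) = 8.1 × 10⁻⁴ → stable
Every interval has Δρ > 0: the column is stably stratified throughout.

none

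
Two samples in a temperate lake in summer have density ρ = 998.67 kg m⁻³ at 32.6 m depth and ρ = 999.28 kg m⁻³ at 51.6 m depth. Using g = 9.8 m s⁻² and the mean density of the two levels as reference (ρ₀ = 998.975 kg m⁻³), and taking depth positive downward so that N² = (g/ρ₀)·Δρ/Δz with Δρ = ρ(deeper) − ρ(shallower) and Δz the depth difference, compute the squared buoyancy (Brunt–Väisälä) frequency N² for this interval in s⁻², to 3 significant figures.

Δρ = 999.28 − 998.67 = 0.61 kg m⁻³ over Δz = 51.6 − 32.6 = 19 m.
N² = (9.8/998.975) × (0.61/19) = 3.1495 × 10⁻⁴ s⁻² ≈ 3.15 × 10⁻⁴ s⁻².
Since Δρ > 0 the layer is stably stratified.

3.15 × 10⁻⁴ s⁻²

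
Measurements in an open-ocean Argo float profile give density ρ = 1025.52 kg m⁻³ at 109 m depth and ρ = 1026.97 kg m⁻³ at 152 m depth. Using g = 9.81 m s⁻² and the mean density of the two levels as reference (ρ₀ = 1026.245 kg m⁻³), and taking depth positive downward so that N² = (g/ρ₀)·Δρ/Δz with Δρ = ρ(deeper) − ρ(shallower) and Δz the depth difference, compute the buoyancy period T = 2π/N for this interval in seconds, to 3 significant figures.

350 s

Δρ = 1026.97 − 1025.52 = 1.45 kg m⁻³ over Δz = 152 − 109 = 43 m.
N² = (9.81/1026.245) × (1.45/43) = 3.2234 × 10⁻⁴ s⁻².
N = √(3.2234 × 10⁻⁴) = 0.017954 rad s⁻¹, so T = 2π/N = 349.96 s ≈ 350 s.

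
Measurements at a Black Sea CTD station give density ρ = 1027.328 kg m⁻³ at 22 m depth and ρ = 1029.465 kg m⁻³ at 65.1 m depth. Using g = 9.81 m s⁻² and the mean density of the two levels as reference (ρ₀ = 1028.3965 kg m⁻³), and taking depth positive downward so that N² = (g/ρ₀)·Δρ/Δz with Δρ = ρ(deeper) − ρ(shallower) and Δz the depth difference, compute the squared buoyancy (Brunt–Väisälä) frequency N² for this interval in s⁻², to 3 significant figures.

Δρ = 1029.465 − 1027.328 = 2.137 kg m⁻³ over Δz = 65.1 − 22 = 43.1 m.
N² = (9.81/1028.3965) × (2.137/43.1) = 4.7297 × 10⁻⁴ s⁻² ≈ 4.73 × 10⁻⁴ s⁻².
Since Δρ > 0 the layer is stably stratified.

4.73 × 10⁻⁴ s⁻²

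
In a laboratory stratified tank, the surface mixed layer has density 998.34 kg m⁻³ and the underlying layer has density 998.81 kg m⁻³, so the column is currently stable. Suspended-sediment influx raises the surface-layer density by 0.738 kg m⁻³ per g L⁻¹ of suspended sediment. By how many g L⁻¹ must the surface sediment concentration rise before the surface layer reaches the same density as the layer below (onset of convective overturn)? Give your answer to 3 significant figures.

Density deficit of the surface layer: 998.81 − 998.34 = 0.47 kg m⁻³.
Required change = 0.47 / 0.738 = 0.637 g L⁻¹.

0.637 g L⁻¹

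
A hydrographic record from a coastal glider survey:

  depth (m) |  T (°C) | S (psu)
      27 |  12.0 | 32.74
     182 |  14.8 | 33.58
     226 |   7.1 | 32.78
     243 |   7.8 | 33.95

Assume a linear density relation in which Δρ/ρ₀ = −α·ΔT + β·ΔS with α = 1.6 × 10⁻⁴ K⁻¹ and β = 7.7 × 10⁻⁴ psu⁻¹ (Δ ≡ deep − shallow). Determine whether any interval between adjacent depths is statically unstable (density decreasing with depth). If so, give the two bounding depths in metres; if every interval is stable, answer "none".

Evaluate Δρ/ρ₀ = −αΔT + βΔS across each adjacent pair:
  27–182 m: −αΔT+βΔS = −(1.6 × 10⁻⁴)(+2.8)+(7.7 × 10⁻⁴)(+0.84) = 2.0 × 10⁻⁴ → stable
  182–226 m: −αΔT+βΔS = −(1.6 × 10⁻⁴)(-7.7)+(7.7 × 10⁻⁴)(-0.80) = 6.2 × 10⁻⁴ → stable
  226–243 m: −αΔT+βΔS = −(1.6 × 10⁻⁴)(+0.7)+(7.7 × 10⁻⁴)(+1.17) = 7.9 × 10⁻⁴ → stable
Every interval has Δρ > 0: the column is stably stratified throughout.

none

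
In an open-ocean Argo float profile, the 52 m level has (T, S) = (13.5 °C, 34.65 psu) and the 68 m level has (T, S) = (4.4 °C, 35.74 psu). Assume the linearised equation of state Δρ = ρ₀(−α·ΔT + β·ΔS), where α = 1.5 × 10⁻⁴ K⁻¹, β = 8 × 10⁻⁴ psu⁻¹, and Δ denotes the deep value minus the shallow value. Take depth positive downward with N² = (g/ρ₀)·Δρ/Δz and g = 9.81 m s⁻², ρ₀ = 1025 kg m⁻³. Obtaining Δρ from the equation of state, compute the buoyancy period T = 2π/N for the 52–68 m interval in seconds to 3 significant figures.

ΔT = -9.1 K, ΔS = +1.09 psu (deep − shallow).
Δρ/ρ₀ = −αΔT + βΔS = 1.365 × 10⁻³ + 8.72 × 10⁻⁴ = 2.237 × 10⁻³, so Δρ ≈ 2.293 kg m⁻³.
N² = (g/ρ₀)·Δρ/Δz = g·(Δρ/ρ₀)/Δz = 9.81 × 2.237 × 10⁻³ / 16 = 1.3716 × 10⁻³ s⁻².
N = √(1.3716 × 10⁻³) = 0.037035 rad s⁻¹ → T = 2π/N = 169.66 s ≈ 170 s.

170 s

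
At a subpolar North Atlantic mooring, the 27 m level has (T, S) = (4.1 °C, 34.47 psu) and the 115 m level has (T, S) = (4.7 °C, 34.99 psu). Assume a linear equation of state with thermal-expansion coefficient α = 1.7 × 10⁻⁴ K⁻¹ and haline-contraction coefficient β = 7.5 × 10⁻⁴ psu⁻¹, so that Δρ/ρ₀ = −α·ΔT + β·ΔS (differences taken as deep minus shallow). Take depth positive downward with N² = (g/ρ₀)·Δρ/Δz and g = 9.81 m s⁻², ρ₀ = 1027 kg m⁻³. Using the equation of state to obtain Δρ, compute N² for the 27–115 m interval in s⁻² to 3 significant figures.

ΔT = +0.6 K, ΔS = +0.52 psu (deep − shallow).
Δρ/ρ₀ = −αΔT + βΔS = -1.02 × 10⁻⁴ + 3.90 × 10⁻⁴ = 2.88 × 10⁻⁴, so Δρ ≈ 0.2958 kg m⁻³.
N² = (g/ρ₀)·Δρ/Δz = g·(Δρ/ρ₀)/Δz = 9.81 × 2.88 × 10⁻⁴ / 88 = 3.2105 × 10⁻⁵ s⁻² ≈ 3.21 × 10⁻⁵ s⁻².

3.21 × 10⁻⁵ s⁻²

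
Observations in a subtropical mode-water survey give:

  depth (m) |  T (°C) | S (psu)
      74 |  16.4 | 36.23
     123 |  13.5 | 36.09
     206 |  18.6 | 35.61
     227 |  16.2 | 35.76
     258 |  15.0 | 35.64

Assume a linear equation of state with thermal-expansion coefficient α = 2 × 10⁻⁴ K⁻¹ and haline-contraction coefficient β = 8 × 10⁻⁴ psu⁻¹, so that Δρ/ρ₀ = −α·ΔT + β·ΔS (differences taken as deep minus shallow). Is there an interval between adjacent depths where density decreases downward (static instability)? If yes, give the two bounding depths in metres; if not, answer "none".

123–206 m

Evaluate Δρ/ρ₀ = −αΔT + βΔS across each adjacent pair:
  74–123 m: −αΔT+βΔS = −(2 × 10⁻⁴)(-2.9)+(8 × 10⁻⁴)(-0.14) = 4.7 × 10⁻⁴ → stable
  123–206 m: −αΔT+βΔS = −(2 × 10⁻⁴)(+5.1)+(8 × 10⁻⁴)(-0.48) = -1.4 × 10⁻³ → UNSTABLE
  206–227 m: −αΔT+βΔS = −(2 × 10⁻⁴)(-2.4)+(8 × 10⁻⁴)(+0.15) = 6.0 × 10⁻⁴ → stable
  227–258 m: −αΔT+βΔS = −(2 × 10⁻⁴)(-1.2)+(8 × 10⁻⁴)(-0.12) = 1.4 × 10⁻⁴ → stable
The 123–206 m interval has Δρ < 0: lighter water underlies denser water.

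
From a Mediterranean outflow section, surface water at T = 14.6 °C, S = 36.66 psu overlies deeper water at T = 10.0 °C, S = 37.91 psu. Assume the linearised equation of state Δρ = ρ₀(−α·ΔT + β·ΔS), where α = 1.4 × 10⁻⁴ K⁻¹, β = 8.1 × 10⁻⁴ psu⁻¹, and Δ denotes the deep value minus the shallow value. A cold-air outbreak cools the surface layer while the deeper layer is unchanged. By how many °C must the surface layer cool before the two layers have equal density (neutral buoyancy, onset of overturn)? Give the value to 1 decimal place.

Neutral buoyancy requires Δρ = 0, i.e. −α(T_deep − T_surf′) + β(S_deep − S_surf) = 0.
T_surf′ = T_deep − (β/α)·ΔS = 10.0 − (8.1 × 10⁻⁴/1.4 × 10⁻⁴)·(+1.25) = 2.768 °C.
Cooling required: 14.6 − (2.768) = 11.832 °C.

11.8 °C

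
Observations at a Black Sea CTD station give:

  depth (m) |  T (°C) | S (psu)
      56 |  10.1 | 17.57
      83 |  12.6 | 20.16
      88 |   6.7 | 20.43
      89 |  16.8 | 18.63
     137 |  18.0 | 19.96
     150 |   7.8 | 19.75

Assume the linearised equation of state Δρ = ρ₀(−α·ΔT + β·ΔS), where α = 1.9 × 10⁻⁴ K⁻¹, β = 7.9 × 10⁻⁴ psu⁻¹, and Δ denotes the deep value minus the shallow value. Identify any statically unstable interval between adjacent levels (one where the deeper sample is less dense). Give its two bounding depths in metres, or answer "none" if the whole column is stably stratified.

Evaluate Δρ/ρ₀ = −αΔT + βΔS across each adjacent pair:
  56–83 m: −αΔT+βΔS = −(1.9 × 10⁻⁴)(+2.5)+(7.9 × 10⁻⁴)(+2.59) = 1.6 × 10⁻³ → stable
  83–88 m: −αΔT+βΔS = −(1.9 × 10⁻⁴)(-5.9)+(7.9 × 10⁻⁴)(+0.27) = 1.3 × 10⁻³ → stable
  88–89 m: −αΔT+βΔS = −(1.9 × 10⁻⁴)(+10.1)+(7.9 × 10⁻⁴)(-1.80) = -3.3 × 10⁻³ → UNSTABLE
  89–137 m: −αΔT+βΔS = −(1.9 × 10⁻⁴)(+1.2)+(7.9 × 10⁻⁴)(+1.33) = 8.2 × 10⁻⁴ → stable
  137–150 m: −αΔT+βΔS = −(1.9 × 10⁻⁴)(-10.2)+(7.9 × 10⁻⁴)(-0.21) = 1.8 × 10⁻³ → stable
The 88–89 m interval has Δρ < 0: lighter water underlies denser water.

88–89 m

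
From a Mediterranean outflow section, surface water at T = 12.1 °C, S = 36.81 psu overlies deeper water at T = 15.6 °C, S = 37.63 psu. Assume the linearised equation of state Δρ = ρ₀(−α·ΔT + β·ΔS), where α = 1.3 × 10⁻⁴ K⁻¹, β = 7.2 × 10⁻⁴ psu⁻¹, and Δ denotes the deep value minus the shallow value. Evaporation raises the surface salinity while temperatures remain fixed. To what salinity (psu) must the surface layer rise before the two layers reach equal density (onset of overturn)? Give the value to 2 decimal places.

37.00 psu

Neutral buoyancy requires −α(T_deep − T_surf) + β(S_deep − S_surf′) = 0.
S_surf′ = S_deep − (α/β)·ΔT = 37.63 − (1.3 × 10⁻⁴/7.2 × 10⁻⁴)·(+3.5) = 36.9981 psu.
Increase required: 36.9981 − 36.81 = 0.1881 psu.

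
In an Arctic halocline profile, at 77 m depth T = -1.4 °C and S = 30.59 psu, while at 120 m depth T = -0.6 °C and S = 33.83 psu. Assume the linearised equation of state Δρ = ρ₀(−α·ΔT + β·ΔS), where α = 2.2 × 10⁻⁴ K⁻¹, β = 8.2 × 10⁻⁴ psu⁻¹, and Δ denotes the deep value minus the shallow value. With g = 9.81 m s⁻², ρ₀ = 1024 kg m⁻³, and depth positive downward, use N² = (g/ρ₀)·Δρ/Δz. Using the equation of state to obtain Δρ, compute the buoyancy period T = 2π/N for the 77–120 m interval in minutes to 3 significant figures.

ΔT = +0.8 K, ΔS = +3.24 psu (deep − shallow).
Δρ/ρ₀ = −αΔT + βΔS = -1.76 × 10⁻⁴ + 2.6568 × 10⁻³ = 2.4808 × 10⁻³, so Δρ ≈ 2.540 kg m⁻³.
N² = (g/ρ₀)·Δρ/Δz = g·(Δρ/ρ₀)/Δz = 9.81 × 2.4808 × 10⁻³ / 43 = 5.6597 × 10⁻⁴ s⁻².
N = √(5.6597 × 10⁻⁴) = 0.023790 rad s⁻¹ → T = 2π/N = 264.11 s = 4.4018 min ≈ 4.40 min.

4.40 min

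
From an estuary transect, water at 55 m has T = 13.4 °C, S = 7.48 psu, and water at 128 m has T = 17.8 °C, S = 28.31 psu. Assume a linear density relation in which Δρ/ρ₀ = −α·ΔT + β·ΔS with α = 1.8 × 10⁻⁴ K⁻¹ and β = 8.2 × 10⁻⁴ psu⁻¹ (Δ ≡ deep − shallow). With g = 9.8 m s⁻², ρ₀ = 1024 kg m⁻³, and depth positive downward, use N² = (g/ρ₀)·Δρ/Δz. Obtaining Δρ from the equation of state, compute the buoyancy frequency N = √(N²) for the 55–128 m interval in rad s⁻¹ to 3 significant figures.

0.0468 rad s⁻¹

ΔT = +4.4 K, ΔS = +20.83 psu (deep − shallow).
Δρ/ρ₀ = −αΔT + βΔS = -7.92 × 10⁻⁴ + 0.0170806 = 0.0162886, so Δρ ≈ 16.68 kg m⁻³.
N² = (g/ρ₀)·Δρ/Δz = g·(Δρ/ρ₀)/Δz = 9.8 × 0.0162886 / 73 = 2.1867 × 10⁻³ s⁻².
N = √(2.1867 × 10⁻³) = 0.046762 rad s⁻¹ ≈ 0.0468 rad s⁻¹.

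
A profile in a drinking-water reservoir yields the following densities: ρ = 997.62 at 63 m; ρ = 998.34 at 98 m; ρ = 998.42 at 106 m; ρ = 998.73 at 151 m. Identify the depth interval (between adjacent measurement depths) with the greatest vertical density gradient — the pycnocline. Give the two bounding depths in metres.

Compute the density gradient over each adjacent pair:
  63–98 m: Δρ/Δz = 0.72/35 = 0.021 kg m⁻⁴
  98–106 m: Δρ/Δz = 0.08/8 = 0.010 kg m⁻⁴
  106–151 m: Δρ/Δz = 0.31/45 = 6.9 × 10⁻³ kg m⁻⁴
The largest gradient is in the 63–98 m interval — the pycnocline.

63–98 m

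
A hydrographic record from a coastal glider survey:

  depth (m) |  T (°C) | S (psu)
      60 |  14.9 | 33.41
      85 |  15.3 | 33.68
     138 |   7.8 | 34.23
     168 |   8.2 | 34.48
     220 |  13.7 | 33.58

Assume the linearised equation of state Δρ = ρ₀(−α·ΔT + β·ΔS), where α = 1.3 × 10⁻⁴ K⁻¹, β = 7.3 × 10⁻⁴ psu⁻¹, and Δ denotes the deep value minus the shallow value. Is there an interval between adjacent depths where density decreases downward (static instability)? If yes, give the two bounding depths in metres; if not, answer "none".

168–220 m

Evaluate Δρ/ρ₀ = −αΔT + βΔS across each adjacent pair:
  60–85 m: −αΔT+βΔS = −(1.3 × 10⁻⁴)(+0.4)+(7.3 × 10⁻⁴)(+0.27) = 1.5 × 10⁻⁴ → stable
  85–138 m: −αΔT+βΔS = −(1.3 × 10⁻⁴)(-7.5)+(7.3 × 10⁻⁴)(+0.55) = 1.4 × 10⁻³ → stable
  138–168 m: −αΔT+βΔS = −(1.3 × 10⁻⁴)(+0.4)+(7.3 × 10⁻⁴)(+0.25) = 1.3 × 10⁻⁴ → stable
  168–220 m: −αΔT+βΔS = −(1.3 × 10⁻⁴)(+5.5)+(7.3 × 10⁻⁴)(-0.90) = -1.4 × 10⁻³ → UNSTABLE
The 168–220 m interval has Δρ < 0: lighter water underlies denser water.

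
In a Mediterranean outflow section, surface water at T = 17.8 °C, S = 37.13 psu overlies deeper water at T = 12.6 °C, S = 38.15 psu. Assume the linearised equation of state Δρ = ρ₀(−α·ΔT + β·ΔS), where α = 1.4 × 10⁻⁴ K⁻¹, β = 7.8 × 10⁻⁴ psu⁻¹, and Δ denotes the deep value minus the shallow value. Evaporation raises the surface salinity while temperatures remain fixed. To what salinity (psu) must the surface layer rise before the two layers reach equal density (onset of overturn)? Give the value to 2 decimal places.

39.08 psu

Neutral buoyancy requires −α(T_deep − T_surf) + β(S_deep − S_surf′) = 0.
S_surf′ = S_deep − (α/β)·ΔT = 38.15 − (1.4 × 10⁻⁴/7.8 × 10⁻⁴)·(-5.2) = 39.0833 psu.
Increase required: 39.0833 − 37.13 = 1.9533 psu.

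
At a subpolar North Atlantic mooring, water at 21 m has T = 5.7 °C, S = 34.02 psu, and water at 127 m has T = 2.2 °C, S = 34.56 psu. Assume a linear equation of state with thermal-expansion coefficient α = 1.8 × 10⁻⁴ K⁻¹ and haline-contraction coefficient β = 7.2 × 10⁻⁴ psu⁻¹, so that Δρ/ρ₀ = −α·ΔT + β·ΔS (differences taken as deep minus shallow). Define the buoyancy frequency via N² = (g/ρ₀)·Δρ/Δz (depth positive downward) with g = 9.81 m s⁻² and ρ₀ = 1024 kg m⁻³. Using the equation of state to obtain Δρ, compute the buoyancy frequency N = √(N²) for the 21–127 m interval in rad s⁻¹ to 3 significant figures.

ΔT = -3.5 K, ΔS = +0.54 psu (deep − shallow).
Δρ/ρ₀ = −αΔT + βΔS = 6.30 × 10⁻⁴ + 3.888 × 10⁻⁴ = 1.0188 × 10⁻³, so Δρ ≈ 1.043 kg m⁻³.
N² = (g/ρ₀)·Δρ/Δz = g·(Δρ/ρ₀)/Δz = 9.81 × 1.0188 × 10⁻³ / 106 = 9.4287 × 10⁻⁵ s⁻².
N = √(9.4287 × 10⁻⁵) = 9.7101 × 10⁻³ rad s⁻¹ ≈ 9.71 × 10⁻³ rad s⁻¹.

9.71 × 10⁻³ rad s⁻¹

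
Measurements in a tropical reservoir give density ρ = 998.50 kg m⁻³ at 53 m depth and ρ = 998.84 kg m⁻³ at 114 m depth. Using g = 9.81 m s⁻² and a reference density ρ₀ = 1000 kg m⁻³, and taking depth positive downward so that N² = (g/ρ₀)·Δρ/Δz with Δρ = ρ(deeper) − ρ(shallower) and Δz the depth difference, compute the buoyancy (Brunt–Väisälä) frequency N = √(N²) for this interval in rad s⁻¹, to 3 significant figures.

7.39 × 10⁻³ rad s⁻¹

Δρ = 998.84 − 998.50 = 0.34 kg m⁻³ over Δz = 114 − 53 = 61 m.
N² = (9.81/1000) × (0.34/61) = 5.4679 × 10⁻⁵ s⁻².
N = √(5.4679 × 10⁻⁵) = 7.3945 × 10⁻³ rad s⁻¹ ≈ 7.39 × 10⁻³ rad s⁻¹.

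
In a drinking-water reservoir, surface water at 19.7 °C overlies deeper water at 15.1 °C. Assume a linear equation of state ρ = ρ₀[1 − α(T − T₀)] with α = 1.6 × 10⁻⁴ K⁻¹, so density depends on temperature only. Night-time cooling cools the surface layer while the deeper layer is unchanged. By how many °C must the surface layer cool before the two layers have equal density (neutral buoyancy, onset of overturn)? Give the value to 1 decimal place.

With temperature the only control, equal density requires T_surf′ = T_deep.
T_surf′ = 15.1 °C.
Cooling required: 19.7 − 15.1 = 4.6 °C.

4.6 °C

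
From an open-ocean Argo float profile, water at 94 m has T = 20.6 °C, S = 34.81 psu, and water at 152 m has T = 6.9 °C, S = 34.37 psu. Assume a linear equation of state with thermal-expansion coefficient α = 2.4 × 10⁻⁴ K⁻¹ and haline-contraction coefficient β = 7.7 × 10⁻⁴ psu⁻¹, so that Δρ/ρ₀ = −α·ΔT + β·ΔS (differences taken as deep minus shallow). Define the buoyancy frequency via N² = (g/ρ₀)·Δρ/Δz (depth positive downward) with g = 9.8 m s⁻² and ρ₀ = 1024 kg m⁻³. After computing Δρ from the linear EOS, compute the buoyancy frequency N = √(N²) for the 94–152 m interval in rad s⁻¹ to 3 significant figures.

ΔT = -13.7 K, ΔS = -0.44 psu (deep − shallow).
Δρ/ρ₀ = −αΔT + βΔS = 3.288 × 10⁻³ − 3.388 × 10⁻⁴ = 2.9492 × 10⁻³, so Δρ ≈ 3.020 kg m⁻³.
N² = (g/ρ₀)·Δρ/Δz = g·(Δρ/ρ₀)/Δz = 9.8 × 2.9492 × 10⁻³ / 58 = 4.9831 × 10⁻⁴ s⁻².
N = √(4.9831 × 10⁻⁴) = 0.022323 rad s⁻¹ ≈ 0.0223 rad s⁻¹.

0.0223 rad s⁻¹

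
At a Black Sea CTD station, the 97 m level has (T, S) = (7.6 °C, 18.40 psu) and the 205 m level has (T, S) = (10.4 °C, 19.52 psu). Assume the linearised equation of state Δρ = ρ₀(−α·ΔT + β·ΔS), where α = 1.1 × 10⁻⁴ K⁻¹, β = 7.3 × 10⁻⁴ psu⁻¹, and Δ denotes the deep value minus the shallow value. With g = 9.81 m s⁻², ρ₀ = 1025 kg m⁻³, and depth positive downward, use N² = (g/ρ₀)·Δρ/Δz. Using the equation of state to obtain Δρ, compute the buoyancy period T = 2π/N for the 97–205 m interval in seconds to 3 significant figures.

ΔT = +2.8 K, ΔS = +1.12 psu (deep − shallow).
Δρ/ρ₀ = −αΔT + βΔS = -3.08 × 10⁻⁴ + 8.176 × 10⁻⁴ = 5.096 × 10⁻⁴, so Δρ ≈ 0.5223 kg m⁻³.
N² = (g/ρ₀)·Δρ/Δz = g·(Δρ/ρ₀)/Δz = 9.81 × 5.096 × 10⁻⁴ / 108 = 4.6289 × 10⁻⁵ s⁻².
N = √(4.6289 × 10⁻⁵) = 6.8036 × 10⁻³ rad s⁻¹ → T = 2π/N = 923.51 s ≈ 924 s.

924 s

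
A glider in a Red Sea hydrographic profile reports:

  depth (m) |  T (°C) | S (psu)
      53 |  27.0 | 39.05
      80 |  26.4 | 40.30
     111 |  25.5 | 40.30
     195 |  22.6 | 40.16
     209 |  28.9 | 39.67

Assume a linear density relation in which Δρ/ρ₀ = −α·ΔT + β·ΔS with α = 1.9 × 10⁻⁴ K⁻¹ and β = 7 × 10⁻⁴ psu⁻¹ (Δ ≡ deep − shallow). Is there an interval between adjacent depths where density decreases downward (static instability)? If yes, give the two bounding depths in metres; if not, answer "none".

195–209 m

Evaluate Δρ/ρ₀ = −αΔT + βΔS across each adjacent pair:
  53–80 m: −αΔT+βΔS = −(1.9 × 10⁻⁴)(-0.6)+(7 × 10⁻⁴)(+1.25) = 9.9 × 10⁻⁴ → stable
  80–111 m: −αΔT+βΔS = −(1.9 × 10⁻⁴)(-0.9)+(7 × 10⁻⁴)(+0.00) = 1.7 × 10⁻⁴ → stable
  111–195 m: −αΔT+βΔS = −(1.9 × 10⁻⁴)(-2.9)+(7 × 10⁻⁴)(-0.14) = 4.5 × 10⁻⁴ → stable
  195–209 m: −αΔT+βΔS = −(1.9 × 10⁻⁴)(+6.3)+(7 × 10⁻⁴)(-0.49) = -1.5 × 10⁻³ → UNSTABLE
The 195–209 m interval has Δρ < 0: lighter water underlies denser water.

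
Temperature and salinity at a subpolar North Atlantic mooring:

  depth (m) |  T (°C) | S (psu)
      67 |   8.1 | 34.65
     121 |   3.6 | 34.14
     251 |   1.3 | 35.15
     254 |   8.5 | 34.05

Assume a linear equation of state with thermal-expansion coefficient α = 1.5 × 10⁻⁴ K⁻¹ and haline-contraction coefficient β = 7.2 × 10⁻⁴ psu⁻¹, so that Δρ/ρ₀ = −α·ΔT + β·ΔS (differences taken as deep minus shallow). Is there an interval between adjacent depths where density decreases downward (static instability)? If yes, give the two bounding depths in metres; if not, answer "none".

Evaluate Δρ/ρ₀ = −αΔT + βΔS across each adjacent pair:
  67–121 m: −αΔT+βΔS = −(1.5 × 10⁻⁴)(-4.5)+(7.2 × 10⁻⁴)(-0.51) = 3.1 × 10⁻⁴ → stable
  121–251 m: −αΔT+βΔS = −(1.5 × 10⁻⁴)(-2.3)+(7.2 × 10⁻⁴)(+1.01) = 1.1 × 10⁻³ → stable
  251–254 m: −αΔT+βΔS = −(1.5 × 10⁻⁴)(+7.2)+(7.2 × 10⁻⁴)(-1.10) = -1.9 × 10⁻³ → UNSTABLE
The 251–254 m interval has Δρ < 0: lighter water underlies denser water.

251–254 m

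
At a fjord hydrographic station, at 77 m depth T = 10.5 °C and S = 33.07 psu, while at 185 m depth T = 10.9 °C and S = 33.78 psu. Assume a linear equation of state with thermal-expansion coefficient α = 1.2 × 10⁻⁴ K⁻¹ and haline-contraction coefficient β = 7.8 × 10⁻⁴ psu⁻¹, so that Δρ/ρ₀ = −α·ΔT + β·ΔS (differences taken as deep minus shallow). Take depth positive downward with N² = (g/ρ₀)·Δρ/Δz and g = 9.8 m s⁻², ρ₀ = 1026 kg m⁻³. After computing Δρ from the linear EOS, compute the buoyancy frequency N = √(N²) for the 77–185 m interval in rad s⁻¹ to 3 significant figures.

ΔT = +0.4 K, ΔS = +0.71 psu (deep − shallow).
Δρ/ρ₀ = −αΔT + βΔS = -4.80 × 10⁻⁵ + 5.538 × 10⁻⁴ = 5.058 × 10⁻⁴, so Δρ ≈ 0.5190 kg m⁻³.
N² = (g/ρ₀)·Δρ/Δz = g·(Δρ/ρ₀)/Δz = 9.8 × 5.058 × 10⁻⁴ / 108 = 4.5897 × 10⁻⁵ s⁻².
N = √(4.5897 × 10⁻⁵) = 6.7747 × 10⁻³ rad s⁻¹ ≈ 6.77 × 10⁻³ rad s⁻¹.

6.77 × 10⁻³ rad s⁻¹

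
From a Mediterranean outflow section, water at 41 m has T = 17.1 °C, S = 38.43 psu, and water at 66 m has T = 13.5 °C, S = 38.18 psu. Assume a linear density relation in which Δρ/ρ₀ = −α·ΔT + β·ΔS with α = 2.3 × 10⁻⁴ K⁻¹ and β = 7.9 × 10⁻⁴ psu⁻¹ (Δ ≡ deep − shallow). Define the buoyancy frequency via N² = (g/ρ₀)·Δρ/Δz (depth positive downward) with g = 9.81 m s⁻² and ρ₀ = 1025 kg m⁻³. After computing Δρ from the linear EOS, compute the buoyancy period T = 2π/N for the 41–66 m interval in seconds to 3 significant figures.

399 s

ΔT = -3.6 K, ΔS = -0.25 psu (deep − shallow).
Δρ/ρ₀ = −αΔT + βΔS = 8.28 × 10⁻⁴ − 1.975 × 10⁻⁴ = 6.305 × 10⁻⁴, so Δρ ≈ 0.6463 kg m⁻³.
N² = (g/ρ₀)·Δρ/Δz = g·(Δρ/ρ₀)/Δz = 9.81 × 6.305 × 10⁻⁴ / 25 = 2.4741 × 10⁻⁴ s⁻².
N = √(2.4741 × 10⁻⁴) = 0.015729 rad s⁻¹ → T = 2π/N = 399.47 s ≈ 399 s.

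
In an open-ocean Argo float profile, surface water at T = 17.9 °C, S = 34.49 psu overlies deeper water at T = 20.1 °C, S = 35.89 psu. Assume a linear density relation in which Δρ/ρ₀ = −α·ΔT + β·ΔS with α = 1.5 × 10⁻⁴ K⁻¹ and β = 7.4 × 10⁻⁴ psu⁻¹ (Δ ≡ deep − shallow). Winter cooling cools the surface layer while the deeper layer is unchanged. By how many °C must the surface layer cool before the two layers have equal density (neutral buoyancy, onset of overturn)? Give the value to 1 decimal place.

Neutral buoyancy requires Δρ = 0, i.e. −α(T_deep − T_surf′) + β(S_deep − S_surf) = 0.
T_surf′ = T_deep − (β/α)·ΔS = 20.1 − (7.4 × 10⁻⁴/1.5 × 10⁻⁴)·(+1.40) = 13.193 °C.
Cooling required: 17.9 − (13.193) = 4.707 °C.

4.7 °C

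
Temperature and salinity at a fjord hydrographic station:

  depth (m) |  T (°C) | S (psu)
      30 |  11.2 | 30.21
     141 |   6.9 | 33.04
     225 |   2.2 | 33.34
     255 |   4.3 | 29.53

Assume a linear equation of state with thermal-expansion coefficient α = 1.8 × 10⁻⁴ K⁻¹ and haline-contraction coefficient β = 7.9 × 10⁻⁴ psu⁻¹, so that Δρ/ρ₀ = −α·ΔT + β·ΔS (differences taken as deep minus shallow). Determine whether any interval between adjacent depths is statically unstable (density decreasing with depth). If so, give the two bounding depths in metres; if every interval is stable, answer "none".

Evaluate Δρ/ρ₀ = −αΔT + βΔS across each adjacent pair:
  30–141 m: −αΔT+βΔS = −(1.8 × 10⁻⁴)(-4.3)+(7.9 × 10⁻⁴)(+2.83) = 3.0 × 10⁻³ → stable
  141–225 m: −αΔT+βΔS = −(1.8 × 10⁻⁴)(-4.7)+(7.9 × 10⁻⁴)(+0.30) = 1.1 × 10⁻³ → stable
  225–255 m: −αΔT+βΔS = −(1.8 × 10⁻⁴)(+2.1)+(7.9 × 10⁻⁴)(-3.81) = -3.4 × 10⁻³ → UNSTABLE
The 225–255 m interval has Δρ < 0: lighter water underlies denser water.

225–255 m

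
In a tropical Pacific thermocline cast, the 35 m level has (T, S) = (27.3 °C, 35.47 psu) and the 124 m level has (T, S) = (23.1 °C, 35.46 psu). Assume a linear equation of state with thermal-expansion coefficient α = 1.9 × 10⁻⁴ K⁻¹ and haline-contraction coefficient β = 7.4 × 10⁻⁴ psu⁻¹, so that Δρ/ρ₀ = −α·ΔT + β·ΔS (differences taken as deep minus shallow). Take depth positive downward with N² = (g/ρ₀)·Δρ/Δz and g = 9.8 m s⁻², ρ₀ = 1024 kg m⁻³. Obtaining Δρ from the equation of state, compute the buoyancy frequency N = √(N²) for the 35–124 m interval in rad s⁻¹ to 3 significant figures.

ΔT = -4.2 K, ΔS = -0.01 psu (deep − shallow).
Δρ/ρ₀ = −αΔT + βΔS = 7.98 × 10⁻⁴ − 7.40 × 10⁻⁶ = 7.906 × 10⁻⁴, so Δρ ≈ 0.8096 kg m⁻³.
N² = (g/ρ₀)·Δρ/Δz = g·(Δρ/ρ₀)/Δz = 9.8 × 7.906 × 10⁻⁴ / 89 = 8.7055 × 10⁻⁵ s⁻².
N = √(8.7055 × 10⁻⁵) = 9.3303 × 10⁻³ rad s⁻¹ ≈ 9.33 × 10⁻³ rad s⁻¹.

9.33 × 10⁻³ rad s⁻¹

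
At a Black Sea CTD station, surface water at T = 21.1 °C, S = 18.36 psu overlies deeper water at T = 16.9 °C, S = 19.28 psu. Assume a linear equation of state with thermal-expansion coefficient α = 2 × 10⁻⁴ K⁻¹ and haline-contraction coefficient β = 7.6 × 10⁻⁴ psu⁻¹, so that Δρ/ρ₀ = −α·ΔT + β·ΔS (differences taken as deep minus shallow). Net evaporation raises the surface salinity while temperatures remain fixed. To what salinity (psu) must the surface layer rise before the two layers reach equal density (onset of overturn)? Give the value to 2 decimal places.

Neutral buoyancy requires −α(T_deep − T_surf) + β(S_deep − S_surf′) = 0.
S_surf′ = S_deep − (α/β)·ΔT = 19.28 − (2 × 10⁻⁴/7.6 × 10⁻⁴)·(-4.2) = 20.3853 psu.
Increase required: 20.3853 − 18.36 = 2.0253 psu.

20.39 psu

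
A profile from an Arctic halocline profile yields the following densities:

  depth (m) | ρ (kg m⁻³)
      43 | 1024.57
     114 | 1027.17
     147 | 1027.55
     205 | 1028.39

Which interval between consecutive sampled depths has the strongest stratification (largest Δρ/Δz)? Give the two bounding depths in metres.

43–114 m

Compute the density gradient over each adjacent pair:
  43–114 m: Δρ/Δz = 2.60/71 = 0.037 kg m⁻⁴
  114–147 m: Δρ/Δz = 0.38/33 = 0.012 kg m⁻⁴
  147–205 m: Δρ/Δz = 0.84/58 = 0.014 kg m⁻⁴
The largest gradient is in the 43–114 m interval — the pycnocline.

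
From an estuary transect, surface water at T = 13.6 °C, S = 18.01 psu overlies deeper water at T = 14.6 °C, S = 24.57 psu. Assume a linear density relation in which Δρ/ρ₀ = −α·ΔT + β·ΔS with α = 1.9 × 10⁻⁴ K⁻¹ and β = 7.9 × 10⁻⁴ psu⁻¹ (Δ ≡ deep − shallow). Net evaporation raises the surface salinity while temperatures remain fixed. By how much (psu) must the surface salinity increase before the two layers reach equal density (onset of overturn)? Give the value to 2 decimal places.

6.32 psu

Neutral buoyancy requires −α(T_deep − T_surf) + β(S_deep − S_surf′) = 0.
S_surf′ = S_deep − (α/β)·ΔT = 24.57 − (1.9 × 10⁻⁴/7.9 × 10⁻⁴)·(+1.0) = 24.3295 psu.
Increase required: 24.3295 − 18.01 = 6.3195 psu.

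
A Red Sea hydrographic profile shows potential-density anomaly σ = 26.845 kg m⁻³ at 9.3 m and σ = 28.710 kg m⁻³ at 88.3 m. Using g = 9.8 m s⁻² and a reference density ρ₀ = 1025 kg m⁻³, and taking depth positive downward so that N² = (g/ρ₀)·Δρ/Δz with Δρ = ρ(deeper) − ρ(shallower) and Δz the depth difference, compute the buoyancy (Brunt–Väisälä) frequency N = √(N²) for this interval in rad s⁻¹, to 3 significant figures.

Δρ = 1028.710 − 1026.845 = 1.865 kg m⁻³ over Δz = 88.3 − 9.3 = 79 m.
N² = (9.8/1025) × (1.865/79) = 2.2571 × 10⁻⁴ s⁻².
N = √(2.2571 × 10⁻⁴) = 0.015024 rad s⁻¹ ≈ 0.0150 rad s⁻¹.
A positive N² confirms static stability across the interval.

0.0150 rad s⁻¹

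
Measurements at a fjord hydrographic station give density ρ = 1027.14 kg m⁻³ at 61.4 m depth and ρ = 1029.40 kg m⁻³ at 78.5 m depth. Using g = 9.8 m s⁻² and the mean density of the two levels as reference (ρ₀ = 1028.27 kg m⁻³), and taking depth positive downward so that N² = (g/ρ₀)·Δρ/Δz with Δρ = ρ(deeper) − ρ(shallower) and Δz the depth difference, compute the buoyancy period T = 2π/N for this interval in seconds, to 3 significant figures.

Δρ = 1029.40 − 1027.14 = 2.26 kg m⁻³ over Δz = 78.5 − 61.4 = 17.1 m.
N² = (9.8/1028.27) × (2.26/17.1) = 1.2596 × 10⁻³ s⁻².
N = √(1.2596 × 10⁻³) = 0.035491 rad s⁻¹, so T = 2π/N = 177.04 s ≈ 177 s.

177 s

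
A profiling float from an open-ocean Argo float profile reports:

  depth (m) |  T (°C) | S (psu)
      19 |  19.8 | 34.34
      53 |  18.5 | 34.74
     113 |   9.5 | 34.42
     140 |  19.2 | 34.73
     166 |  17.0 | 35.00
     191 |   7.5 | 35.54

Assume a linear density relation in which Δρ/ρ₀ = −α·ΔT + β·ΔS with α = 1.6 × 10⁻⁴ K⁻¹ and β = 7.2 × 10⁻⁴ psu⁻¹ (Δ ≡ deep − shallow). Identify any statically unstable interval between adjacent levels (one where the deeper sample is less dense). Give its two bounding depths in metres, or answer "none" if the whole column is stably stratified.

113–140 m

Evaluate Δρ/ρ₀ = −αΔT + βΔS across each adjacent pair:
  19–53 m: −αΔT+βΔS = −(1.6 × 10⁻⁴)(-1.3)+(7.2 × 10⁻⁴)(+0.40) = 5.0 × 10⁻⁴ → stable
  53–113 m: −αΔT+βΔS = −(1.6 × 10⁻⁴)(-9.0)+(7.2 × 10⁻⁴)(-0.32) = 1.2 × 10⁻³ → stable
  113–140 m: −αΔT+βΔS = −(1.6 × 10⁻⁴)(+9.7)+(7.2 × 10⁻⁴)(+0.31) = -1.3 × 10⁻³ → UNSTABLE
  140–166 m: −αΔT+βΔS = −(1.6 × 10⁻⁴)(-2.2)+(7.2 × 10⁻⁴)(+0.27) = 5.5 × 10⁻⁴ → stable
  166–191 m: −αΔT+βΔS = −(1.6 × 10⁻⁴)(-9.5)+(7.2 × 10⁻⁴)(+0.54) = 1.9 × 10⁻³ → stable
The 113–140 m interval has Δρ < 0: lighter water underlies denser water.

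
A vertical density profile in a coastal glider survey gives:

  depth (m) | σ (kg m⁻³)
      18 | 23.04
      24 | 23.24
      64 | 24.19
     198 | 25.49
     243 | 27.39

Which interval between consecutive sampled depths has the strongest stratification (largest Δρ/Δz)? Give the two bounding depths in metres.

198–243 m

Compute the density gradient over each adjacent pair:
  18–24 m: Δρ/Δz = 0.20/6 = 0.033 kg m⁻⁴
  24–64 m: Δρ/Δz = 0.95/40 = 0.024 kg m⁻⁴
  64–198 m: Δρ/Δz = 1.30/134 = 9.7 × 10⁻³ kg m⁻⁴
  198–243 m: Δρ/Δz = 1.90/45 = 0.042 kg m⁻⁴
The largest gradient is in the 198–243 m interval — the pycnocline.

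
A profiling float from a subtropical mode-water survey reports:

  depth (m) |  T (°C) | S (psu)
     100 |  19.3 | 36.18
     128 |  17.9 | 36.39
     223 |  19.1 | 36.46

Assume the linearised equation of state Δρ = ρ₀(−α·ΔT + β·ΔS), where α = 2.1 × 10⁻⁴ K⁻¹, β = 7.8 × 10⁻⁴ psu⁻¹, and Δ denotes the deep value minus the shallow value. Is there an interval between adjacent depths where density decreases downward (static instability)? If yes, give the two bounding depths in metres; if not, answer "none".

128–223 m

Evaluate Δρ/ρ₀ = −αΔT + βΔS across each adjacent pair:
  100–128 m: −αΔT+βΔS = −(2.1 × 10⁻⁴)(-1.4)+(7.8 × 10⁻⁴)(+0.21) = 4.6 × 10⁻⁴ → stable
  128–223 m: −αΔT+βΔS = −(2.1 × 10⁻⁴)(+1.2)+(7.8 × 10⁻⁴)(+0.07) = -2.0 × 10⁻⁴ → UNSTABLE
The 128–223 m interval has Δρ < 0: lighter water underlies denser water.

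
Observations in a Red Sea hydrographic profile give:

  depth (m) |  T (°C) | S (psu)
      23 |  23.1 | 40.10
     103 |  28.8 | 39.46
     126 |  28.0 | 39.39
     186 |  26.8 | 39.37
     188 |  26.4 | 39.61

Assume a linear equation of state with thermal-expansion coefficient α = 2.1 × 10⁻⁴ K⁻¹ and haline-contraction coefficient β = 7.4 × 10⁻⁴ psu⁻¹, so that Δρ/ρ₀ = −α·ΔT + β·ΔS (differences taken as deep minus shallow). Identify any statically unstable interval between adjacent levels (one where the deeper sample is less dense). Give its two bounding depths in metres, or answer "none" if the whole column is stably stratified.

23–103 m

Evaluate Δρ/ρ₀ = −αΔT + βΔS across each adjacent pair:
  23–103 m: −αΔT+βΔS = −(2.1 × 10⁻⁴)(+5.7)+(7.4 × 10⁻⁴)(-0.64) = -1.7 × 10⁻³ → UNSTABLE
  103–126 m: −αΔT+βΔS = −(2.1 × 10⁻⁴)(-0.8)+(7.4 × 10⁻⁴)(-0.07) = 1.2 × 10⁻⁴ → stable
  126–186 m: −αΔT+βΔS = −(2.1 × 10⁻⁴)(-1.2)+(7.4 × 10⁻⁴)(-0.02) = 2.4 × 10⁻⁴ → stable
  186–188 m: −αΔT+βΔS = −(2.1 × 10⁻⁴)(-0.4)+(7.4 × 10⁻⁴)(+0.24) = 2.6 × 10⁻⁴ → stable
The 23–103 m interval has Δρ < 0: lighter water underlies denser water.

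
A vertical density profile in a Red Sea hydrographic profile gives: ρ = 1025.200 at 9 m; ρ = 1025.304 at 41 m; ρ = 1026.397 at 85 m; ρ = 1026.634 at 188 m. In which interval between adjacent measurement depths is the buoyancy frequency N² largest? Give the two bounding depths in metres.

Compute the density gradient over each adjacent pair:
  9–41 m: Δρ/Δz = 0.104/32 = 3.2 × 10⁻³ kg m⁻⁴
  41–85 m: Δρ/Δz = 1.093/44 = 0.025 kg m⁻⁴
  85–188 m: Δρ/Δz = 0.237/103 = 2.3 × 10⁻³ kg m⁻⁴
The largest gradient is in the 41–85 m interval — the pycnocline.

41–85 m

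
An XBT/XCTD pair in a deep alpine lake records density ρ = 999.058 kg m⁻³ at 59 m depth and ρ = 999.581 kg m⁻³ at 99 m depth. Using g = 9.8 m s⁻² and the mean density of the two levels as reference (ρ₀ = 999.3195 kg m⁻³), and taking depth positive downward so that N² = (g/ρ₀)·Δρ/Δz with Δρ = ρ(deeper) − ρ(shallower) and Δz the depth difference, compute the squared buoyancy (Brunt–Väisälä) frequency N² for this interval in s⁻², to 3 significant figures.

Δρ = 999.581 − 999.058 = 0.523 kg m⁻³ over Δz = 99 − 59 = 40 m.
N² = (9.8/999.3195) × (0.523/40) = 1.2822 × 10⁻⁴ s⁻² ≈ 1.28 × 10⁻⁴ s⁻².

1.28 × 10⁻⁴ s⁻²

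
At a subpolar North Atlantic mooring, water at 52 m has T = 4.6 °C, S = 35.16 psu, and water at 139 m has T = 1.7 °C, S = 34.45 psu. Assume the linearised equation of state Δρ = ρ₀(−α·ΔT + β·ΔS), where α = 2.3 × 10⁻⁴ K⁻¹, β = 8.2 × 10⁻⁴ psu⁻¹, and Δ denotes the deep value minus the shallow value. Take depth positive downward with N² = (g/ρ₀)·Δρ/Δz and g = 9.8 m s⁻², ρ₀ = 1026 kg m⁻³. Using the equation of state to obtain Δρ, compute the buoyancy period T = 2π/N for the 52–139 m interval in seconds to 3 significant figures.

ΔT = -2.9 K, ΔS = -0.71 psu (deep − shallow).
Δρ/ρ₀ = −αΔT + βΔS = 6.67 × 10⁻⁴ − 5.822 × 10⁻⁴ = 8.48 × 10⁻⁵, so Δρ ≈ 0.08700 kg m⁻³.
N² = (g/ρ₀)·Δρ/Δz = g·(Δρ/ρ₀)/Δz = 9.8 × 8.48 × 10⁻⁵ / 87 = 9.5522 × 10⁻⁶ s⁻².
N = √(9.5522 × 10⁻⁶) = 3.0907 × 10⁻³ rad s⁻¹ → T = 2π/N = 2.0329 × 10³ s ≈ 2.03 × 10³ s.

2.03 × 10³ s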